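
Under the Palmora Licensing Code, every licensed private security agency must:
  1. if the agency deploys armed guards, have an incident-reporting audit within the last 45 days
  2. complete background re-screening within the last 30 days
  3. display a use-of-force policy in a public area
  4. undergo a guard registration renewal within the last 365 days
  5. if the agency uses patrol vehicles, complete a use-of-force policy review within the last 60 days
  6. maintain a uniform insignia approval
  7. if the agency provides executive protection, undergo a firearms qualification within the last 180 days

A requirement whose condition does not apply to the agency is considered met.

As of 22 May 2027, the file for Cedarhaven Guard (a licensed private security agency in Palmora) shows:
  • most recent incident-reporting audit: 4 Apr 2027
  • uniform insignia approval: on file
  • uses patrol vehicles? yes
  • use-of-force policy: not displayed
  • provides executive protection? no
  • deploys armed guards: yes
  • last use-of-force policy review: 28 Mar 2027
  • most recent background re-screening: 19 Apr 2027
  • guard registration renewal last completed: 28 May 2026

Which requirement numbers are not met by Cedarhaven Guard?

1, 2, 3

1. condition 'deploys armed guards' holds; incident-reporting audit 48 days ago vs limit 45 → not met
2. background re-screening 33 days ago vs limit 30 → not met
3. use-of-force policy absent → not met
4. guard registration renewal 359 days ago vs limit 365 → met
5. condition 'uses patrol vehicles' holds; use-of-force policy review 55 days ago vs limit 60 → met
6. uniform insignia approval present → met
7. condition 'provides executive protection' does not hold → requirement n/a → met
Not met: 1, 2, 3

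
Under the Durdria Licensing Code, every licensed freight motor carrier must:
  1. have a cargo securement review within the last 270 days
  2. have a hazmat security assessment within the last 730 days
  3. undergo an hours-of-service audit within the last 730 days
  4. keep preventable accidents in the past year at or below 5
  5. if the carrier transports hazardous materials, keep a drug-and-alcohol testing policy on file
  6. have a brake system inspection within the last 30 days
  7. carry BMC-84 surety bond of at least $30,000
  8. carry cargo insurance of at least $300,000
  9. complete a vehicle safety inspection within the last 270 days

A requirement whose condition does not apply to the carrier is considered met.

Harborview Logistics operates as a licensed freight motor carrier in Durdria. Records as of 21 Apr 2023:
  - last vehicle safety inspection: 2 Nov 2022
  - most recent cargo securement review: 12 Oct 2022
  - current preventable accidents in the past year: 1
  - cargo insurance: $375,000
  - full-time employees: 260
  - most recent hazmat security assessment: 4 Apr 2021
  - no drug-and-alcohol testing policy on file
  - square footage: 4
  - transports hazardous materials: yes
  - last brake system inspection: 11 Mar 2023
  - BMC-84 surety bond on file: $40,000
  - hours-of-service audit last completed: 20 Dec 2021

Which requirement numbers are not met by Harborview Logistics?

1. cargo securement review 191 days ago vs limit 270 → met
2. hazmat security assessment 747 days ago vs limit 730 → not met
3. hours-of-service audit 487 days ago vs limit 730 → met
4. preventable accidents in the past year 1 ≤ 5 → met
5. condition 'transports hazardous materials' holds; drug-and-alcohol testing policy absent → not met
6. brake system inspection 41 days ago vs limit 30 → not met
7. BMC-84 surety bond $40,000 ≥ $30,000 → met
8. cargo insurance $375,000 ≥ $300,000 → met
9. vehicle safety inspection 170 days ago vs limit 270 → met
Not met: 2, 5, 6

2, 5, 6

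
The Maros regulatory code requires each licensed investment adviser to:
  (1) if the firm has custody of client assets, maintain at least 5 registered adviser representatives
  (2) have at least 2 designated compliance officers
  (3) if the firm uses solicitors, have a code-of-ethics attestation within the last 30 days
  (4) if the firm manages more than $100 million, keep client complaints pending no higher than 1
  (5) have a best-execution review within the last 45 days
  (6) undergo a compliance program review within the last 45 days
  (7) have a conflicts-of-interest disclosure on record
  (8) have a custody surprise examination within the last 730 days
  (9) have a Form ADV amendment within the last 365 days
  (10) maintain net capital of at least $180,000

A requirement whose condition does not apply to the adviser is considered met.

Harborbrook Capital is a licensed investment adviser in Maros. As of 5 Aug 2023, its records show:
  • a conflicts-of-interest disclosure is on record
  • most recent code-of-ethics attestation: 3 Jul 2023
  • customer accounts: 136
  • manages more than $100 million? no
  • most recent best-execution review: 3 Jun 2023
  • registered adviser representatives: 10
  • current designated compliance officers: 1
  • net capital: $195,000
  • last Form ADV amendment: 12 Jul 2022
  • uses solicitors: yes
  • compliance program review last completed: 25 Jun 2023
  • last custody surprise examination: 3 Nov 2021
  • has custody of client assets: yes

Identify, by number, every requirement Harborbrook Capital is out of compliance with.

1. condition 'has custody of client assets' holds; registered adviser representatives 10 ≥ 5 → met
2. designated compliance officers 1 < 2 → not met
3. condition 'uses solicitors' holds; code-of-ethics attestation 33 days ago vs limit 30 → not met
4. condition 'manages more than $100 million' does not hold → requirement n/a → met
5. best-execution review 63 days ago vs limit 45 → not met
6. compliance program review 41 days ago vs limit 45 → met
7. conflicts-of-interest disclosure present → met
8. custody surprise examination 640 days ago vs limit 730 → met
9. Form ADV amendment 389 days ago vs limit 365 → not met
10. net capital $195,000 ≥ $180,000 → met
Not met: 2, 3, 5, 9

2, 3, 5, 9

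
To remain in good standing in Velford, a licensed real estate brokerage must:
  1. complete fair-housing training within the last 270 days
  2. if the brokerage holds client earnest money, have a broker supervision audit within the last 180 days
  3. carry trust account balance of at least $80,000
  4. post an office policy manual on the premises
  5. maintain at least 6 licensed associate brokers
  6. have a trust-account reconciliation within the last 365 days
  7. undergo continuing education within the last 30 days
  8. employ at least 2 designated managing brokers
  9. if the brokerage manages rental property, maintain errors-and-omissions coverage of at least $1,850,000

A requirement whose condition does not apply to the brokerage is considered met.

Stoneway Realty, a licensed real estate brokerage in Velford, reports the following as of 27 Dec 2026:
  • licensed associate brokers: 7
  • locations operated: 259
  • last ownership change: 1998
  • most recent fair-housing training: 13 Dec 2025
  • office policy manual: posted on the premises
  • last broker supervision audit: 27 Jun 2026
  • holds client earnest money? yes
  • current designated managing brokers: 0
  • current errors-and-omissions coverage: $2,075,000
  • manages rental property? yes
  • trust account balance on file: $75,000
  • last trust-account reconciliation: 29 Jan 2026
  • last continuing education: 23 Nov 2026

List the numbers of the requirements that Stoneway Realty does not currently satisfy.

1. fair-housing training 379 days ago vs limit 270 → not met
2. condition 'holds client earnest money' holds; broker supervision audit 183 days ago vs limit 180 → not met
3. trust account balance $75,000 < $80,000 → not met
4. office policy manual present → met
5. licensed associate brokers 7 ≥ 6 → met
6. trust-account reconciliation 332 days ago vs limit 365 → met
7. continuing education 34 days ago vs limit 30 → not met
8. designated managing brokers 0 < 2 → not met
9. condition 'manages rental property' holds; errors-and-omissions coverage $2,075,000 ≥ $1,850,000 → met
Not met: 1, 2, 3, 7, 8

1, 2, 3, 7, 8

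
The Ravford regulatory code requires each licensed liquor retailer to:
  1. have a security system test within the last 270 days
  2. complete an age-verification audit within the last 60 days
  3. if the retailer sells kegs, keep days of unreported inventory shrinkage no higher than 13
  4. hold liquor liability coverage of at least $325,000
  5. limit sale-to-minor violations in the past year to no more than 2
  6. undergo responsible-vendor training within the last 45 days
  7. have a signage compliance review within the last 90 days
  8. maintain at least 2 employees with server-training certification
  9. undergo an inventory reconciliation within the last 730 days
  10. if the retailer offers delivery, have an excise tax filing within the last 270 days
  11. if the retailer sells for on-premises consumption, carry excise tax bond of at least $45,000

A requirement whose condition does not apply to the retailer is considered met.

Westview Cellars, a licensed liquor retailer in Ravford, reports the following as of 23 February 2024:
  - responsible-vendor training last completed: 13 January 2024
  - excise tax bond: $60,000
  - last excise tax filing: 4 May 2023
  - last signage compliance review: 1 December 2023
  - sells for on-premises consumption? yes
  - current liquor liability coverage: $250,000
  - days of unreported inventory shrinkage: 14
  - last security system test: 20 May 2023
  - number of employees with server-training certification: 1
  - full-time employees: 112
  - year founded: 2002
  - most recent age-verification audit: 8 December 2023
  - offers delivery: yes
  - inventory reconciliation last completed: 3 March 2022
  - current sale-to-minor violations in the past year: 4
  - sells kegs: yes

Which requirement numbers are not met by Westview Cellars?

1, 2, 3, 4, 5, 8, 10

1. security system test 279 days ago vs limit 270 → not met
2. age-verification audit 77 days ago vs limit 60 → not met
3. condition 'sells kegs' holds; days of unreported inventory shrinkage 14 > 13 → not met
4. liquor liability coverage $250,000 < $325,000 → not met
5. sale-to-minor violations in the past year 4 > 2 → not met
6. responsible-vendor training 41 days ago vs limit 45 → met
7. signage compliance review 84 days ago vs limit 90 → met
8. employees with server-training certification 1 < 2 → not met
9. inventory reconciliation 722 days ago vs limit 730 → met
10. condition 'offers delivery' holds; excise tax filing 295 days ago vs limit 270 → not met
11. condition 'sells for on-premises consumption' holds; excise tax bond $60,000 ≥ $45,000 → met
Not met: 1, 2, 3, 4, 5, 8, 10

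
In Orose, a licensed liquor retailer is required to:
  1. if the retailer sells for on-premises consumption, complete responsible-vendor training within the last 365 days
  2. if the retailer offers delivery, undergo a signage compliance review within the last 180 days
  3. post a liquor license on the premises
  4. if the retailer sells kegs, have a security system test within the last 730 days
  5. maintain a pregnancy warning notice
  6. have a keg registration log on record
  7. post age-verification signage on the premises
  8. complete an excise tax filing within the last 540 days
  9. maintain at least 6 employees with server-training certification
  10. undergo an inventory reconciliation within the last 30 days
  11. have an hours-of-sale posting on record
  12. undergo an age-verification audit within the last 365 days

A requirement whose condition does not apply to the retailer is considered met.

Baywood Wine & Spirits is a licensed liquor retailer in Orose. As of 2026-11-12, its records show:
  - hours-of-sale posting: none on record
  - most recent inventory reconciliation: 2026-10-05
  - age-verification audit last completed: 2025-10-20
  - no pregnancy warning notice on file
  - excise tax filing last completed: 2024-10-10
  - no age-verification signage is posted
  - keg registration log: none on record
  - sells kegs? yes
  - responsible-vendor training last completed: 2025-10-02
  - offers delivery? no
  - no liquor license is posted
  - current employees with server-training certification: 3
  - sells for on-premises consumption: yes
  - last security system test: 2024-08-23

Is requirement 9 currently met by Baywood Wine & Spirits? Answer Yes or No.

No

9. employees with server-training certification 3 < 6 → not met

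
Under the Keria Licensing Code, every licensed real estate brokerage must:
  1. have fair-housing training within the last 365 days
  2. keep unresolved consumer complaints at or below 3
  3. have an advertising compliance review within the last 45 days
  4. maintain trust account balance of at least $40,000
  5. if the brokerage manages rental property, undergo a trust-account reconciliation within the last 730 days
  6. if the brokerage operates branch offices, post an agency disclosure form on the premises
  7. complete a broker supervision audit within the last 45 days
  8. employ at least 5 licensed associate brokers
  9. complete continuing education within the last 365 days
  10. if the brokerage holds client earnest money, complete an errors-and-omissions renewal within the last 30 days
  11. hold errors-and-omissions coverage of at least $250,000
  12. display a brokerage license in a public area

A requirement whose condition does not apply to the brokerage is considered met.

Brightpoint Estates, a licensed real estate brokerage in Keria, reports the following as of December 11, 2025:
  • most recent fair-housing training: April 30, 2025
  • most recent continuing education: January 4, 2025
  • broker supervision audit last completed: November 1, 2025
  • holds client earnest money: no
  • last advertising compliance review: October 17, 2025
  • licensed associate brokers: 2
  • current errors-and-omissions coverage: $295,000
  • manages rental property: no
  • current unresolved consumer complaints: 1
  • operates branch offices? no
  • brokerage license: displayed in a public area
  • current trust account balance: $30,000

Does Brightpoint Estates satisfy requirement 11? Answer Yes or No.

Yes

11. errors-and-omissions coverage $295,000 ≥ $250,000 → met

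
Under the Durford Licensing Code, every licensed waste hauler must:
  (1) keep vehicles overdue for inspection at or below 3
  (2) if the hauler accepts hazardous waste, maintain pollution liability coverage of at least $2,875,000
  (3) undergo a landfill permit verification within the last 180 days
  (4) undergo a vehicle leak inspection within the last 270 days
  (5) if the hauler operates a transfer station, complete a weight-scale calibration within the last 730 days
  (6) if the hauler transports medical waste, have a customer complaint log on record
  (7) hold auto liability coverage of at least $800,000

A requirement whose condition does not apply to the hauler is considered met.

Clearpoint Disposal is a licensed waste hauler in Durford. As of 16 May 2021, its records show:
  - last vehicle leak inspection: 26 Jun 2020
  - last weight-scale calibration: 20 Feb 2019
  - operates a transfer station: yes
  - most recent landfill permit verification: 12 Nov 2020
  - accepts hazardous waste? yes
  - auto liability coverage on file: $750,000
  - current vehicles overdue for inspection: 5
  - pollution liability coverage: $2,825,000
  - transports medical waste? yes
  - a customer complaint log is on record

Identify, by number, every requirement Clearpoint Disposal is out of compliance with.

1, 2, 3, 4, 5, 7

1. vehicles overdue for inspection 5 > 3 → not met
2. condition 'accepts hazardous waste' holds; pollution liability coverage $2,825,000 < $2,875,000 → not met
3. landfill permit verification 185 days ago vs limit 180 → not met
4. vehicle leak inspection 324 days ago vs limit 270 → not met
5. condition 'operates a transfer station' holds; weight-scale calibration 816 days ago vs limit 730 → not met
6. condition 'transports medical waste' holds; customer complaint log present → met
7. auto liability coverage $750,000 < $800,000 → not met
Not met: 1, 2, 3, 4, 5, 7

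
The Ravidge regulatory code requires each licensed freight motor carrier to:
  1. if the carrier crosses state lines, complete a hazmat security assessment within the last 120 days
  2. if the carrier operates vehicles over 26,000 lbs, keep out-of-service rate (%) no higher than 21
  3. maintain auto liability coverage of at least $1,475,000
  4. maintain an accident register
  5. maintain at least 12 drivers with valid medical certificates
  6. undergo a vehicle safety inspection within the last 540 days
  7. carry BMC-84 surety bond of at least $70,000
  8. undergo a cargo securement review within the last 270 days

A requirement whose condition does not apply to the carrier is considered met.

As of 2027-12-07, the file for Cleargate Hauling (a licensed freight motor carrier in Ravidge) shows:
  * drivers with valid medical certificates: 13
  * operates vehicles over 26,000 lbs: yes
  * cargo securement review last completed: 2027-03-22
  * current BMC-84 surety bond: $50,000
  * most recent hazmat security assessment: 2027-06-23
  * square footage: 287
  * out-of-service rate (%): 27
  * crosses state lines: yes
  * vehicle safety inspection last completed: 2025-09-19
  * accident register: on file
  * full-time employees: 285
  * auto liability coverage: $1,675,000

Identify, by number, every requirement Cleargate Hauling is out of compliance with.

1. condition 'crosses state lines' holds; hazmat security assessment 167 days ago vs limit 120 → not met
2. condition 'operates vehicles over 26,000 lbs' holds; out-of-service rate (%) 27 > 21 → not met
3. auto liability coverage $1,675,000 ≥ $1,475,000 → met
4. accident register present → met
5. drivers with valid medical certificates 13 ≥ 12 → met
6. vehicle safety inspection 809 days ago vs limit 540 → not met
7. BMC-84 surety bond $50,000 < $70,000 → not met
8. cargo securement review 260 days ago vs limit 270 → met
Not met: 1, 2, 6, 7

1, 2, 6, 7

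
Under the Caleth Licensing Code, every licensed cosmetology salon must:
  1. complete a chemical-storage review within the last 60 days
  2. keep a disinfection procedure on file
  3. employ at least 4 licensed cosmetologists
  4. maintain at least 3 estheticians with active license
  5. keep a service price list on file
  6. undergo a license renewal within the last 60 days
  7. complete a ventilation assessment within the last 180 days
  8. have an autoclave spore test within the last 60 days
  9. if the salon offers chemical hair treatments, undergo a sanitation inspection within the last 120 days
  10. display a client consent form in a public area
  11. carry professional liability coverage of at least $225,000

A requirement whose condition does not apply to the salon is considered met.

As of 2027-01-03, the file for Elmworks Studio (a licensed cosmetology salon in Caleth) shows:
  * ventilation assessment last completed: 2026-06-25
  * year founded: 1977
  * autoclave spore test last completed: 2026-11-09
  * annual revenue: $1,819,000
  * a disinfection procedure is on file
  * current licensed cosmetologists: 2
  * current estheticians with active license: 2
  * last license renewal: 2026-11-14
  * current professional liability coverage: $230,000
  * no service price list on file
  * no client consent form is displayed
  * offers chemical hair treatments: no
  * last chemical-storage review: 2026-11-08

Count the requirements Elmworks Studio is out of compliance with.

5

1. chemical-storage review 56 days ago vs limit 60 → met
2. disinfection procedure present → met
3. licensed cosmetologists 2 < 4 → not met
4. estheticians with active license 2 < 3 → not met
5. service price list absent → not met
6. license renewal 50 days ago vs limit 60 → met
7. ventilation assessment 192 days ago vs limit 180 → not met
8. autoclave spore test 55 days ago vs limit 60 → met
9. condition 'offers chemical hair treatments' does not hold → requirement n/a → met
10. client consent form absent → not met
11. professional liability coverage $230,000 ≥ $225,000 → met
Not met: 5 of 11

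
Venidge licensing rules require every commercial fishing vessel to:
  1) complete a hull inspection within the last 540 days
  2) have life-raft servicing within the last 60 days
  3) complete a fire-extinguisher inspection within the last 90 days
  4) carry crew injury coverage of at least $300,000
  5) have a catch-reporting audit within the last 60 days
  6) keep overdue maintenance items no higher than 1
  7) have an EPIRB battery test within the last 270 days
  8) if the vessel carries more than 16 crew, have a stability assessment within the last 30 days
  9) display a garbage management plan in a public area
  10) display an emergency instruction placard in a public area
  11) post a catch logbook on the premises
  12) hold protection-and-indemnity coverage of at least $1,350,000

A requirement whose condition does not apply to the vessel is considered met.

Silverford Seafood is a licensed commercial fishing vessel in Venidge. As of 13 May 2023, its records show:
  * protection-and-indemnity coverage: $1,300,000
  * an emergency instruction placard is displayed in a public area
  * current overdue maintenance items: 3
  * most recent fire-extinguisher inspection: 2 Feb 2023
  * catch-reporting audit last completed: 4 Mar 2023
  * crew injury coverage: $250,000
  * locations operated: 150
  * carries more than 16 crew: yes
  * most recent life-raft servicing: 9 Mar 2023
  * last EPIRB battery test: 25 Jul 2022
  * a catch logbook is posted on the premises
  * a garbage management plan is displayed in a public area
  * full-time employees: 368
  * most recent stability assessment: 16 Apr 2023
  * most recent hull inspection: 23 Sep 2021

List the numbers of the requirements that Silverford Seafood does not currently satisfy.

1, 2, 3, 4, 5, 6, 7, 12

1. hull inspection 597 days ago vs limit 540 → not met
2. life-raft servicing 65 days ago vs limit 60 → not met
3. fire-extinguisher inspection 100 days ago vs limit 90 → not met
4. crew injury coverage $250,000 < $300,000 → not met
5. catch-reporting audit 70 days ago vs limit 60 → not met
6. overdue maintenance items 3 > 1 → not met
7. EPIRB battery test 292 days ago vs limit 270 → not met
8. condition 'carries more than 16 crew' holds; stability assessment 27 days ago vs limit 30 → met
9. garbage management plan present → met
10. emergency instruction placard present → met
11. catch logbook present → met
12. protection-and-indemnity coverage $1,300,000 < $1,350,000 → not met
Not met: 1, 2, 3, 4, 5, 6, 7, 12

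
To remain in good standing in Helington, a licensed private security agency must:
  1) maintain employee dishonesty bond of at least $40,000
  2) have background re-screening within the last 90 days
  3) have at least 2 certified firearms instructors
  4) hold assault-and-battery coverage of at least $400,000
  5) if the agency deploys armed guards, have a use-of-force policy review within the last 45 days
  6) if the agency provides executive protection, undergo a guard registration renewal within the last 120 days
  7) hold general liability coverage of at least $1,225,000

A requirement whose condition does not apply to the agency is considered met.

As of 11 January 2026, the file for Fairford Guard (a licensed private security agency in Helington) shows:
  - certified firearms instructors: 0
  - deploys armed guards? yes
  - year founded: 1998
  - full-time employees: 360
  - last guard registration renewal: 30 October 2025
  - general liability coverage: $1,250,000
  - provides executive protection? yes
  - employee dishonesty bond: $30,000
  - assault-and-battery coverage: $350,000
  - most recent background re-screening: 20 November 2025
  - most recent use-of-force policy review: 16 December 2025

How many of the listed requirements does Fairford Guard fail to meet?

1. employee dishonesty bond $30,000 < $40,000 → not met
2. background re-screening 52 days ago vs limit 90 → met
3. certified firearms instructors 0 < 2 → not met
4. assault-and-battery coverage $350,000 < $400,000 → not met
5. condition 'deploys armed guards' holds; use-of-force policy review 26 days ago vs limit 45 → met
6. condition 'provides executive protection' holds; guard registration renewal 73 days ago vs limit 120 → met
7. general liability coverage $1,250,000 ≥ $1,225,000 → met
Not met: 3 of 7

3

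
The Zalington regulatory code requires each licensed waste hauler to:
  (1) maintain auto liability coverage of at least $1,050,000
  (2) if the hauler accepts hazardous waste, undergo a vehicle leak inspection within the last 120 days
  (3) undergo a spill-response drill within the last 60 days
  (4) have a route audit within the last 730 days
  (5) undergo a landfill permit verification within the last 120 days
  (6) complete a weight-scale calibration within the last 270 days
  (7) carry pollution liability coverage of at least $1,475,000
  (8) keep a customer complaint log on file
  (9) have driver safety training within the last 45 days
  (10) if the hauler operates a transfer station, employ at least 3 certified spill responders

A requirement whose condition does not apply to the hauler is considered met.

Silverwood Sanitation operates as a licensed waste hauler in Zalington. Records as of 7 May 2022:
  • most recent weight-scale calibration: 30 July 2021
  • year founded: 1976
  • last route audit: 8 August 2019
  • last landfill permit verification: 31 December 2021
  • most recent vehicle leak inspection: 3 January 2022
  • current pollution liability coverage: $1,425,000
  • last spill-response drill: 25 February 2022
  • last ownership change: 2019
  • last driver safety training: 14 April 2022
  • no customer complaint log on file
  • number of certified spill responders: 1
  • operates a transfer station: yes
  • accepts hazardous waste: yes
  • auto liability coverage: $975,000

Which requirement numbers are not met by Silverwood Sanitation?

1, 2, 3, 4, 5, 6, 7, 8, 10

1. auto liability coverage $975,000 < $1,050,000 → not met
2. condition 'accepts hazardous waste' holds; vehicle leak inspection 124 days ago vs limit 120 → not met
3. spill-response drill 71 days ago vs limit 60 → not met
4. route audit 1003 days ago vs limit 730 → not met
5. landfill permit verification 127 days ago vs limit 120 → not met
6. weight-scale calibration 281 days ago vs limit 270 → not met
7. pollution liability coverage $1,425,000 < $1,475,000 → not met
8. customer complaint log absent → not met
9. driver safety training 23 days ago vs limit 45 → met
10. condition 'operates a transfer station' holds; certified spill responders 1 < 3 → not met
Not met: 1, 2, 3, 4, 5, 6, 7, 8, 10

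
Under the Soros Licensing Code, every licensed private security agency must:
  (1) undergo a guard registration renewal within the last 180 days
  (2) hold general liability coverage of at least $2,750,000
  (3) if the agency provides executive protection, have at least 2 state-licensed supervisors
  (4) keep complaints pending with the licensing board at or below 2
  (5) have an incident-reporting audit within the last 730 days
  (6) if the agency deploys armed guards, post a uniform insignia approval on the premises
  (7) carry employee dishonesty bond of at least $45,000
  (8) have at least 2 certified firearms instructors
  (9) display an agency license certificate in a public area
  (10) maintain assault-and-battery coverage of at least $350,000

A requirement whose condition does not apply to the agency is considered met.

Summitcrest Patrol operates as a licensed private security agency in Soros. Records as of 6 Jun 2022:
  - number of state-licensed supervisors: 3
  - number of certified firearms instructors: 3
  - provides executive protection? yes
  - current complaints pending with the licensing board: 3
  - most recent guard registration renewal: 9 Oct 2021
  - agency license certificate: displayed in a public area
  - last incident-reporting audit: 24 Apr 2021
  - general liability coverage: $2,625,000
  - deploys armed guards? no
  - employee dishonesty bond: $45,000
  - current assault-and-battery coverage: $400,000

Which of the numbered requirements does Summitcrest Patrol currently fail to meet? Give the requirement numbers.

1, 2, 4

1. guard registration renewal 240 days ago vs limit 180 → not met
2. general liability coverage $2,625,000 < $2,750,000 → not met
3. condition 'provides executive protection' holds; state-licensed supervisors 3 ≥ 2 → met
4. complaints pending with the licensing board 3 > 2 → not met
5. incident-reporting audit 408 days ago vs limit 730 → met
6. condition 'deploys armed guards' does not hold → requirement n/a → met
7. employee dishonesty bond $45,000 ≥ $45,000 → met
8. certified firearms instructors 3 ≥ 2 → met
9. agency license certificate present → met
10. assault-and-battery coverage $400,000 ≥ $350,000 → met
Not met: 1, 2, 4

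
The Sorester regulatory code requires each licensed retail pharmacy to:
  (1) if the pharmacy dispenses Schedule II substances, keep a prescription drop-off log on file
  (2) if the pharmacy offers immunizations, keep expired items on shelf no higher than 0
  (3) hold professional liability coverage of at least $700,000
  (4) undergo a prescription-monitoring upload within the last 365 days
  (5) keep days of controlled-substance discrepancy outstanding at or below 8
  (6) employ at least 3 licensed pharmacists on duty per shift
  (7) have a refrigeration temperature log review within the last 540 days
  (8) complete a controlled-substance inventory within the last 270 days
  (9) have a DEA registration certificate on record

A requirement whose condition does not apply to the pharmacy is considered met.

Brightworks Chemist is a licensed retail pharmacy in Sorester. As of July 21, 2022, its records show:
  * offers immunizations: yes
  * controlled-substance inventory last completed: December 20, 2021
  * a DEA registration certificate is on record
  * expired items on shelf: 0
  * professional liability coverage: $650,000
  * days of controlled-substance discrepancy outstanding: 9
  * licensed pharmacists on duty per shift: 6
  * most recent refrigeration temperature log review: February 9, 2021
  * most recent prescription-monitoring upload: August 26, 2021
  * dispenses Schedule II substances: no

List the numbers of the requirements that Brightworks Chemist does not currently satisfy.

1. condition 'dispenses Schedule II substances' does not hold → requirement n/a → met
2. condition 'offers immunizations' holds; expired items on shelf 0 ≤ 0 → met
3. professional liability coverage $650,000 < $700,000 → not met
4. prescription-monitoring upload 329 days ago vs limit 365 → met
5. days of controlled-substance discrepancy outstanding 9 > 8 → not met
6. licensed pharmacists on duty per shift 6 ≥ 3 → met
7. refrigeration temperature log review 527 days ago vs limit 540 → met
8. controlled-substance inventory 213 days ago vs limit 270 → met
9. DEA registration certificate present → met
Not met: 3, 5

3, 5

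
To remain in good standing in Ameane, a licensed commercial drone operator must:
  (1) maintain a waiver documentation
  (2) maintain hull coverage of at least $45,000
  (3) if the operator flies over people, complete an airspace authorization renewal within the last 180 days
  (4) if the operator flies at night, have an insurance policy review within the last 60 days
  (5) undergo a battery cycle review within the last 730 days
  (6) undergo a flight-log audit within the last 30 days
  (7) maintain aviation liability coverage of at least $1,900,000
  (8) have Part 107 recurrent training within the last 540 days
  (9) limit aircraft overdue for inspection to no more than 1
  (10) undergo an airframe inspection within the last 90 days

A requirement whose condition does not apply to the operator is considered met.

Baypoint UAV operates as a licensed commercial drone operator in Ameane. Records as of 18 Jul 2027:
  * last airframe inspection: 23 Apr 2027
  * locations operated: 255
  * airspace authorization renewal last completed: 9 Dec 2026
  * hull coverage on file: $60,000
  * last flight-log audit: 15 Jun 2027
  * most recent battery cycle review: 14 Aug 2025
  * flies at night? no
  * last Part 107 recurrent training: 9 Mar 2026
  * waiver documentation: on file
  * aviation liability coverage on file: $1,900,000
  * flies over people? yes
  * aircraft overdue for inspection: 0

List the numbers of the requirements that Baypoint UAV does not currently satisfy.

3, 6

1. waiver documentation present → met
2. hull coverage $60,000 ≥ $45,000 → met
3. condition 'flies over people' holds; airspace authorization renewal 221 days ago vs limit 180 → not met
4. condition 'flies at night' does not hold → requirement n/a → met
5. battery cycle review 703 days ago vs limit 730 → met
6. flight-log audit 33 days ago vs limit 30 → not met
7. aviation liability coverage $1,900,000 ≥ $1,900,000 → met
8. Part 107 recurrent training 496 days ago vs limit 540 → met
9. aircraft overdue for inspection 0 ≤ 1 → met
10. airframe inspection 86 days ago vs limit 90 → met
Not met: 3, 6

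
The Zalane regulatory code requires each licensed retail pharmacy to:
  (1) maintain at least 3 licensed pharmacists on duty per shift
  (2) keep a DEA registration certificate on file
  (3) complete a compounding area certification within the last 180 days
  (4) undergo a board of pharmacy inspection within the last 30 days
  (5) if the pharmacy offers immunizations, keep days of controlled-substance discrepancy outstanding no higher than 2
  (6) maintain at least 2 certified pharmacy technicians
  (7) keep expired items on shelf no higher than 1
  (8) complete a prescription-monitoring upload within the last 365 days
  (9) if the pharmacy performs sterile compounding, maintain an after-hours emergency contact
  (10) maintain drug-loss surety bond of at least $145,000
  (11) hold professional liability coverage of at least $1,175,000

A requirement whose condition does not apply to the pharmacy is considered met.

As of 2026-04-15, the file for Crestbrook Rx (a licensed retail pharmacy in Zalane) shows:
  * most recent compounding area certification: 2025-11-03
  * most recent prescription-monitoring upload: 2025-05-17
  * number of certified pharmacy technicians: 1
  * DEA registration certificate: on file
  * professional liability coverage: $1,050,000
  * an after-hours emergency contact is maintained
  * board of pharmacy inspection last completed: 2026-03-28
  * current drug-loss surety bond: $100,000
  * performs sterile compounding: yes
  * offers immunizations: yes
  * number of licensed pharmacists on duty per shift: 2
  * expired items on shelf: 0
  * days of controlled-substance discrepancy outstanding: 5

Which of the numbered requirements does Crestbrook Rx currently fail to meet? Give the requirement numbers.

1. licensed pharmacists on duty per shift 2 < 3 → not met
2. DEA registration certificate present → met
3. compounding area certification 163 days ago vs limit 180 → met
4. board of pharmacy inspection 18 days ago vs limit 30 → met
5. condition 'offers immunizations' holds; days of controlled-substance discrepancy outstanding 5 > 2 → not met
6. certified pharmacy technicians 1 < 2 → not met
7. expired items on shelf 0 ≤ 1 → met
8. prescription-monitoring upload 333 days ago vs limit 365 → met
9. condition 'performs sterile compounding' holds; after-hours emergency contact present → met
10. drug-loss surety bond $100,000 < $145,000 → not met
11. professional liability coverage $1,050,000 < $1,175,000 → not met
Not met: 1, 5, 6, 10, 11

1, 5, 6, 10, 11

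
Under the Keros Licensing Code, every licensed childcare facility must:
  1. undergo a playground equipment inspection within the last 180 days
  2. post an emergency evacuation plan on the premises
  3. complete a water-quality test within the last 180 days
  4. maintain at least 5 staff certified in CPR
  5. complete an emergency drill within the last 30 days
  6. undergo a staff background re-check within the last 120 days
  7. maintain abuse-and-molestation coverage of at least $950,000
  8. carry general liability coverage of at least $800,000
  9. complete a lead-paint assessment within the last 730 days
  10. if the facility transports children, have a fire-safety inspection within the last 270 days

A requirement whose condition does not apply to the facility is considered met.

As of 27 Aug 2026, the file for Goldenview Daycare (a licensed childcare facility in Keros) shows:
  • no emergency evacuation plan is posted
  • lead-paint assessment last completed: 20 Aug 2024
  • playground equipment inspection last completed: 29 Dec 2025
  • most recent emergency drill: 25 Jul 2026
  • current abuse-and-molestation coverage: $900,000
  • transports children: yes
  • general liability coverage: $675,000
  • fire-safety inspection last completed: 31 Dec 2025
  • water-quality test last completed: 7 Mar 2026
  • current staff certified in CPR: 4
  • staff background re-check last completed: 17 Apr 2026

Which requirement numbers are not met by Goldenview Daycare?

1. playground equipment inspection 241 days ago vs limit 180 → not met
2. emergency evacuation plan absent → not met
3. water-quality test 173 days ago vs limit 180 → met
4. staff certified in CPR 4 < 5 → not met
5. emergency drill 33 days ago vs limit 30 → not met
6. staff background re-check 132 days ago vs limit 120 → not met
7. abuse-and-molestation coverage $900,000 < $950,000 → not met
8. general liability coverage $675,000 < $800,000 → not met
9. lead-paint assessment 737 days ago vs limit 730 → not met
10. condition 'transports children' holds; fire-safety inspection 239 days ago vs limit 270 → met
Not met: 1, 2, 4, 5, 6, 7, 8, 9

1, 2, 4, 5, 6, 7, 8, 9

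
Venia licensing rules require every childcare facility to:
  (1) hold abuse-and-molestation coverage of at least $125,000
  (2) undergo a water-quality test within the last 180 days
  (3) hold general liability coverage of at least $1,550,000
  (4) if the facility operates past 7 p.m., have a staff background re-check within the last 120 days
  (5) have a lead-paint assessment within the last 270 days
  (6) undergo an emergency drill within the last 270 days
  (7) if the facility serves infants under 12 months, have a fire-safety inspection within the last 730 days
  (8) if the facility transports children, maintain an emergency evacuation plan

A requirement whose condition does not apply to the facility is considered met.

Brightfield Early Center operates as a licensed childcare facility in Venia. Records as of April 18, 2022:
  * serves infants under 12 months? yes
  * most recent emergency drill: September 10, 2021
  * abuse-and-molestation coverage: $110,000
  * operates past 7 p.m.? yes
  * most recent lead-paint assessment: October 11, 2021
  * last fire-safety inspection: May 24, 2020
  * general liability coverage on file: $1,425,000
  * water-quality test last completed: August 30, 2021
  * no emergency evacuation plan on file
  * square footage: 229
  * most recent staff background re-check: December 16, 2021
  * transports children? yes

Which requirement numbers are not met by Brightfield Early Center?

1, 2, 3, 4, 8

1. abuse-and-molestation coverage $110,000 < $125,000 → not met
2. water-quality test 231 days ago vs limit 180 → not met
3. general liability coverage $1,425,000 < $1,550,000 → not met
4. condition 'operates past 7 p.m.' holds; staff background re-check 123 days ago vs limit 120 → not met
5. lead-paint assessment 189 days ago vs limit 270 → met
6. emergency drill 220 days ago vs limit 270 → met
7. condition 'serves infants under 12 months' holds; fire-safety inspection 694 days ago vs limit 730 → met
8. condition 'transports children' holds; emergency evacuation plan absent → not met
Not met: 1, 2, 3, 4, 8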